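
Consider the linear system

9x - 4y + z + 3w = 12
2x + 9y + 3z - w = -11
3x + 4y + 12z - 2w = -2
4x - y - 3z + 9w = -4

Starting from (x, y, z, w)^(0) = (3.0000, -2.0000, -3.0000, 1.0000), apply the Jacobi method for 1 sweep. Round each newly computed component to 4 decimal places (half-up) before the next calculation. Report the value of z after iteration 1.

Iteration 1:
  x = (12 - (-4)·-2.0000 - (1)·-3.0000 - (3)·1.0000) / (9) = 0.4444
  y = (-11 - (2)·3.0000 - (3)·-3.0000 - (-1)·1.0000) / (9) = -0.7778
  z = (-2 - (3)·3.0000 - (4)·-2.0000 - (-2)·1.0000) / (12) = -0.0833
  w = (-4 - (4)·3.0000 - (-1)·-2.0000 - (-3)·-3.0000) / (9) = -3.0000

-0.0833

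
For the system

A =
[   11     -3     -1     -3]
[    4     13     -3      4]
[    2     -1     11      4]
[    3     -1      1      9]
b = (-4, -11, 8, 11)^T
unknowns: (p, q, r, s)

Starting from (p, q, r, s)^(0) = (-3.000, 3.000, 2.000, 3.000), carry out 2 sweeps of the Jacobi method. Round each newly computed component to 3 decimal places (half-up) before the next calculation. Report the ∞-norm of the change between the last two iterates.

1.689

Iteration 1:
  p = (-4 - (-3)·3.000 - (-1)·2.000 - (-3)·3.000) / (11) = 1.455
  q = (-11 - (4)·-3.000 - (-3)·2.000 - (4)·3.000) / (13) = -0.385
  r = (8 - (2)·-3.000 - (-1)·3.000 - (4)·3.000) / (11) = 0.455
  s = (11 - (3)·-3.000 - (-1)·3.000 - (1)·2.000) / (9) = 2.333
Iteration 2:
  p = (-4 - (-3)·-0.385 - (-1)·0.455 - (-3)·2.333) / (11) = 0.209
  q = (-11 - (4)·1.455 - (-3)·0.455 - (4)·2.333) / (13) = -1.907
  r = (8 - (2)·1.455 - (-1)·-0.385 - (4)·2.333) / (11) = -0.421
  s = (11 - (3)·1.455 - (-1)·-0.385 - (1)·0.455) / (9) = 0.644
Change: (-1.246, -1.522, -0.876, -1.689) → max |·| = 1.689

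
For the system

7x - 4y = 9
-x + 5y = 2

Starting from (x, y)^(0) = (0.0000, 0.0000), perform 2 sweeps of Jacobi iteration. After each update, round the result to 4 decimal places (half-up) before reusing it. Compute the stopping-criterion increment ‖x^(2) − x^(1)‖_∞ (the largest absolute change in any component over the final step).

Iteration 1:
  x = (9 - (-4)·0.0000) / (7) = 1.2857
  y = (2 - (-1)·0.0000) / (5) = 0.4000
Iteration 2:
  x = (9 - (-4)·0.4000) / (7) = 1.5143
  y = (2 - (-1)·1.2857) / (5) = 0.6571
Change: (0.2286, 0.2571) → max |·| = 0.2571

0.2571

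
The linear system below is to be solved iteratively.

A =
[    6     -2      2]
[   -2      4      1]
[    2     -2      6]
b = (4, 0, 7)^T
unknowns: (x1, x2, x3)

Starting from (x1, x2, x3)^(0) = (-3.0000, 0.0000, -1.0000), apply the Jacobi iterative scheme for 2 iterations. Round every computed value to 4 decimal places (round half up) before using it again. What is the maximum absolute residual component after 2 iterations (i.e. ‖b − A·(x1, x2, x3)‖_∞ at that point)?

5.9164

Iteration 1:
  x1 = (4 - (-2)·0.0000 - (2)·-1.0000) / (6) = 1.0000
  x2 = (0 - (-2)·-3.0000 - (1)·-1.0000) / (4) = -1.2500
  x3 = (7 - (2)·-3.0000 - (-2)·0.0000) / (6) = 2.1667
Iteration 2:
  x1 = (4 - (-2)·-1.2500 - (2)·2.1667) / (6) = -0.4722
  x2 = (0 - (-2)·1.0000 - (1)·2.1667) / (4) = -0.0417
  x3 = (7 - (2)·1.0000 - (-2)·-1.2500) / (6) = 0.4167
Residual b − A·x = (5.9164, -1.1943, 5.3608); ∞-norm = 5.9164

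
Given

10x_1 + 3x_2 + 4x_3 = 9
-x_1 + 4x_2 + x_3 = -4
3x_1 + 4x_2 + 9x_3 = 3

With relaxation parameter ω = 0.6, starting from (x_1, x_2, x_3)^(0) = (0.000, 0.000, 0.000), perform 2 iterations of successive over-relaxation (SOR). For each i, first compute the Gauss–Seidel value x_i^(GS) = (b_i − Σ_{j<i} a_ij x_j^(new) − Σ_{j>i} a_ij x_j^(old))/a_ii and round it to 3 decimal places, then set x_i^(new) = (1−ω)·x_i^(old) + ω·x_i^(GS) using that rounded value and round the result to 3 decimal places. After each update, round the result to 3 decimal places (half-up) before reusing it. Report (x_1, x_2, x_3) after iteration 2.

Iteration 1:
  x_1: GS value = (9 - (3)·0.000 - (4)·0.000) / (10) = 0.900;  x_1 ← (1−ω)·0.000 + ω·0.900 = 0.540
  x_2: GS value = (-4 - (-1)·0.540 - (1)·0.000) / (4) = -0.865;  x_2 ← (1−ω)·0.000 + ω·-0.865 = -0.519
  x_3: GS value = (3 - (3)·0.540 - (4)·-0.519) / (9) = 0.384;  x_3 ← (1−ω)·0.000 + ω·0.384 = 0.230
Iteration 2:
  x_1: GS value = (9 - (3)·-0.519 - (4)·0.230) / (10) = 0.964;  x_1 ← (1−ω)·0.540 + ω·0.964 = 0.794
  x_2: GS value = (-4 - (-1)·0.794 - (1)·0.230) / (4) = -0.859;  x_2 ← (1−ω)·-0.519 + ω·-0.859 = -0.723
  x_3: GS value = (3 - (3)·0.794 - (4)·-0.723) / (9) = 0.390;  x_3 ← (1−ω)·0.230 + ω·0.390 = 0.326

(0.794, -0.723, 0.326)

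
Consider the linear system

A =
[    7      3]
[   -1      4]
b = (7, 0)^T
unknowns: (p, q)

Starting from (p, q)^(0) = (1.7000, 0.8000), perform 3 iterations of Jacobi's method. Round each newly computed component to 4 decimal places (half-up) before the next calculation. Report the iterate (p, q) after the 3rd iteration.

(0.9296, 0.2045)

Iteration 1:
  p = (7 - (3)·0.8000) / (7) = 0.6571
  q = (0 - (-1)·1.7000) / (4) = 0.4250
Iteration 2:
  p = (7 - (3)·0.4250) / (7) = 0.8179
  q = (0 - (-1)·0.6571) / (4) = 0.1643
Iteration 3:
  p = (7 - (3)·0.1643) / (7) = 0.9296
  q = (0 - (-1)·0.8179) / (4) = 0.2045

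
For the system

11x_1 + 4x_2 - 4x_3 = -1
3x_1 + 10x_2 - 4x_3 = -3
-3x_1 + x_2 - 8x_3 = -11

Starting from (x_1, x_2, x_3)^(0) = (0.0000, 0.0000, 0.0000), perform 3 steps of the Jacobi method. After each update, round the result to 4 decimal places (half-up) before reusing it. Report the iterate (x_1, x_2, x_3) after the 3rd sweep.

(0.3070, 0.0932, 1.2153)

Iteration 1:
  x_1 = (-1 - (4)·0.0000 - (-4)·0.0000) / (11) = -0.0909
  x_2 = (-3 - (3)·0.0000 - (-4)·0.0000) / (10) = -0.3000
  x_3 = (-11 - (-3)·0.0000 - (1)·0.0000) / (-8) = 1.3750
Iteration 2:
  x_1 = (-1 - (4)·-0.3000 - (-4)·1.3750) / (11) = 0.5182
  x_2 = (-3 - (3)·-0.0909 - (-4)·1.3750) / (10) = 0.2773
  x_3 = (-11 - (-3)·-0.0909 - (1)·-0.3000) / (-8) = 1.3716
Iteration 3:
  x_1 = (-1 - (4)·0.2773 - (-4)·1.3716) / (11) = 0.3070
  x_2 = (-3 - (3)·0.5182 - (-4)·1.3716) / (10) = 0.0932
  x_3 = (-11 - (-3)·0.5182 - (1)·0.2773) / (-8) = 1.2153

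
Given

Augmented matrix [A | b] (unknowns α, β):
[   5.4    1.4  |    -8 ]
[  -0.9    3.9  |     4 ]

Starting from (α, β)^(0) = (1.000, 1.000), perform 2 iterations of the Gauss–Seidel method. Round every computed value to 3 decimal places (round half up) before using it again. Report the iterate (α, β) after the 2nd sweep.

Iteration 1:
  α = (-8 - (1.4)·1.000) / (5.4) = -1.741
  β = (4 - (-0.9)·-1.741) / (3.9) = 0.624
Iteration 2:
  α = (-8 - (1.4)·0.624) / (5.4) = -1.643
  β = (4 - (-0.9)·-1.643) / (3.9) = 0.646

(-1.643, 0.646)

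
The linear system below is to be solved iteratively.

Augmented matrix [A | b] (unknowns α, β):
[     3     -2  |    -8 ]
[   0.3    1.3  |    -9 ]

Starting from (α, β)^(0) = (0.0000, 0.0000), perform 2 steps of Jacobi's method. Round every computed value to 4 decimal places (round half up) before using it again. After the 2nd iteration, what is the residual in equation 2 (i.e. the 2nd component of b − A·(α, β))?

Iteration 1:
  α = (-8 - (-2)·0.0000) / (3) = -2.6667
  β = (-9 - (0.3)·0.0000) / (1.3) = -6.9231
Iteration 2:
  α = (-8 - (-2)·-6.9231) / (3) = -7.2821
  β = (-9 - (0.3)·-2.6667) / (1.3) = -6.3077
Residual b − A·x = (1.2309, 1.3846)

1.3846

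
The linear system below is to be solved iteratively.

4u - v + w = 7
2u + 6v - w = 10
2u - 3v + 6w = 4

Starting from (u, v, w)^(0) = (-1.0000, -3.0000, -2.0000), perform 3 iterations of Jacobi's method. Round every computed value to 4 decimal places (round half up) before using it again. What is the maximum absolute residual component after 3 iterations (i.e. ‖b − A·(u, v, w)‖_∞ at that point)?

Iteration 1:
  u = (7 - (-1)·-3.0000 - (1)·-2.0000) / (4) = 1.5000
  v = (10 - (2)·-1.0000 - (-1)·-2.0000) / (6) = 1.6667
  w = (4 - (2)·-1.0000 - (-3)·-3.0000) / (6) = -0.5000
Iteration 2:
  u = (7 - (-1)·1.6667 - (1)·-0.5000) / (4) = 2.2917
  v = (10 - (2)·1.5000 - (-1)·-0.5000) / (6) = 1.0833
  w = (4 - (2)·1.5000 - (-3)·1.6667) / (6) = 1.0000
Iteration 3:
  u = (7 - (-1)·1.0833 - (1)·1.0000) / (4) = 1.7708
  v = (10 - (2)·2.2917 - (-1)·1.0000) / (6) = 1.0694
  w = (4 - (2)·2.2917 - (-3)·1.0833) / (6) = 0.4444
Residual b − A·x = (0.5418, 0.4864, 1.0002); ∞-norm = 1.0002

1.0002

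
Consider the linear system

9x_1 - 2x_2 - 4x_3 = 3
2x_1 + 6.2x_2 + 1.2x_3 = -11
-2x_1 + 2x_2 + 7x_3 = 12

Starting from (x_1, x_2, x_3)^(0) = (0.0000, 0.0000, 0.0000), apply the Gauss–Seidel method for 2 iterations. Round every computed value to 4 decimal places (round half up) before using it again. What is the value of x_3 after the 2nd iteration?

Iteration 1:
  x_1 = (3 - (-2)·0.0000 - (-4)·0.0000) / (9) = 0.3333
  x_2 = (-11 - (2)·0.3333 - (1.2)·0.0000) / (6.2) = -1.8817
  x_3 = (12 - (-2)·0.3333 - (2)·-1.8817) / (7) = 2.3471
Iteration 2:
  x_1 = (3 - (-2)·-1.8817 - (-4)·2.3471) / (9) = 0.9583
  x_2 = (-11 - (2)·0.9583 - (1.2)·2.3471) / (6.2) = -2.5376
  x_3 = (12 - (-2)·0.9583 - (2)·-2.5376) / (7) = 2.7131

2.7131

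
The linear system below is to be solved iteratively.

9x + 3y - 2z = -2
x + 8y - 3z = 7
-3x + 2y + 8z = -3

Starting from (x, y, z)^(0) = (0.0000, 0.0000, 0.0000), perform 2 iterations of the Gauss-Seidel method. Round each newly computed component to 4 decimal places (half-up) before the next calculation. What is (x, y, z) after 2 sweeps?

(-0.6752, 0.7029, -0.8039)

Iteration 1:
  x = (-2 - (3)·0.0000 - (-2)·0.0000) / (9) = -0.2222
  y = (7 - (1)·-0.2222 - (-3)·0.0000) / (8) = 0.9028
  z = (-3 - (-3)·-0.2222 - (2)·0.9028) / (8) = -0.6840
Iteration 2:
  x = (-2 - (3)·0.9028 - (-2)·-0.6840) / (9) = -0.6752
  y = (7 - (1)·-0.6752 - (-3)·-0.6840) / (8) = 0.7029
  z = (-3 - (-3)·-0.6752 - (2)·0.7029) / (8) = -0.8039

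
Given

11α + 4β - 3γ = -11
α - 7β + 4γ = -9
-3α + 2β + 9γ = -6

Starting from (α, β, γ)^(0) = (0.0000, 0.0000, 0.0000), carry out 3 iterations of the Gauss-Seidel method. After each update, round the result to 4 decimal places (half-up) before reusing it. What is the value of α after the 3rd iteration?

Iteration 1:
  α = (-11 - (4)·0.0000 - (-3)·0.0000) / (11) = -1.0000
  β = (-9 - (1)·-1.0000 - (4)·0.0000) / (-7) = 1.1429
  γ = (-6 - (-3)·-1.0000 - (2)·1.1429) / (9) = -1.2540
Iteration 2:
  α = (-11 - (4)·1.1429 - (-3)·-1.2540) / (11) = -1.7576
  β = (-9 - (1)·-1.7576 - (4)·-1.2540) / (-7) = 0.3181
  γ = (-6 - (-3)·-1.7576 - (2)·0.3181) / (9) = -1.3232
Iteration 3:
  α = (-11 - (4)·0.3181 - (-3)·-1.3232) / (11) = -1.4765
  β = (-9 - (1)·-1.4765 - (4)·-1.3232) / (-7) = 0.3187
  γ = (-6 - (-3)·-1.4765 - (2)·0.3187) / (9) = -1.2297

-1.4765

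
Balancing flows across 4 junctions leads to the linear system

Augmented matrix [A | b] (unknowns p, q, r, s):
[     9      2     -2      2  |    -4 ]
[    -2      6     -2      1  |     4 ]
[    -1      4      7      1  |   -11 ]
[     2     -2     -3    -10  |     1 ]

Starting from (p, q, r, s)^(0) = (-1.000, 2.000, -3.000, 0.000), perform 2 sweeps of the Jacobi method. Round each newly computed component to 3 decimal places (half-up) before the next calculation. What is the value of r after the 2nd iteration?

Iteration 1:
  p = (-4 - (2)·2.000 - (-2)·-3.000 - (2)·0.000) / (9) = -1.556
  q = (4 - (-2)·-1.000 - (-2)·-3.000 - (1)·0.000) / (6) = -0.667
  r = (-11 - (-1)·-1.000 - (4)·2.000 - (1)·0.000) / (7) = -2.857
  s = (1 - (2)·-1.000 - (-2)·2.000 - (-3)·-3.000) / (-10) = 0.200
Iteration 2:
  p = (-4 - (2)·-0.667 - (-2)·-2.857 - (2)·0.200) / (9) = -0.976
  q = (4 - (-2)·-1.556 - (-2)·-2.857 - (1)·0.200) / (6) = -0.838
  r = (-11 - (-1)·-1.556 - (4)·-0.667 - (1)·0.200) / (7) = -1.441
  s = (1 - (2)·-1.556 - (-2)·-0.667 - (-3)·-2.857) / (-10) = 0.579

-1.441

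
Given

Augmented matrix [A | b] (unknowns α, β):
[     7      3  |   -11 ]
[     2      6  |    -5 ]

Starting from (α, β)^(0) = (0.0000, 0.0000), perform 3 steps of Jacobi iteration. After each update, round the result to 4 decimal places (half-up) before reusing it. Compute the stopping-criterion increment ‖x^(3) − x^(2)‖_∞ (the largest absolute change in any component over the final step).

Iteration 1:
  α = (-11 - (3)·0.0000) / (7) = -1.5714
  β = (-5 - (2)·0.0000) / (6) = -0.8333
Iteration 2:
  α = (-11 - (3)·-0.8333) / (7) = -1.2143
  β = (-5 - (2)·-1.5714) / (6) = -0.3095
Iteration 3:
  α = (-11 - (3)·-0.3095) / (7) = -1.4388
  β = (-5 - (2)·-1.2143) / (6) = -0.4286
Change: (-0.2245, -0.1191) → max |·| = 0.2245

0.2245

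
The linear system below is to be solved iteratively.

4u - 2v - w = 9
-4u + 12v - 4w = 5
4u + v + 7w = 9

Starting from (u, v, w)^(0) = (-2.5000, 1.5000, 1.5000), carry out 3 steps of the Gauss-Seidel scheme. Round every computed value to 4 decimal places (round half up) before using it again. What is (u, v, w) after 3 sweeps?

(2.6564, 1.0990, -0.3892)

Iteration 1:
  u = (9 - (-2)·1.5000 - (-1)·1.5000) / (4) = 3.3750
  v = (5 - (-4)·3.3750 - (-4)·1.5000) / (12) = 2.0417
  w = (9 - (4)·3.3750 - (1)·2.0417) / (7) = -0.9345
Iteration 2:
  u = (9 - (-2)·2.0417 - (-1)·-0.9345) / (4) = 3.0372
  v = (5 - (-4)·3.0372 - (-4)·-0.9345) / (12) = 1.1176
  w = (9 - (4)·3.0372 - (1)·1.1176) / (7) = -0.6095
Iteration 3:
  u = (9 - (-2)·1.1176 - (-1)·-0.6095) / (4) = 2.6564
  v = (5 - (-4)·2.6564 - (-4)·-0.6095) / (12) = 1.0990
  w = (9 - (4)·2.6564 - (1)·1.0990) / (7) = -0.3892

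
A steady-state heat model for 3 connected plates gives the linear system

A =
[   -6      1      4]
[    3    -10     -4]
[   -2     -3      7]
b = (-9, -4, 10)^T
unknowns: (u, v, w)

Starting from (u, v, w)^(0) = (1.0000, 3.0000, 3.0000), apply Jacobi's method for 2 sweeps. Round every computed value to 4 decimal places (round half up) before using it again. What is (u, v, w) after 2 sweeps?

Iteration 1:
  u = (-9 - (1)·3.0000 - (4)·3.0000) / (-6) = 4.0000
  v = (-4 - (3)·1.0000 - (-4)·3.0000) / (-10) = -0.5000
  w = (10 - (-2)·1.0000 - (-3)·3.0000) / (7) = 3.0000
Iteration 2:
  u = (-9 - (1)·-0.5000 - (4)·3.0000) / (-6) = 3.4167
  v = (-4 - (3)·4.0000 - (-4)·3.0000) / (-10) = 0.4000
  w = (10 - (-2)·4.0000 - (-3)·-0.5000) / (7) = 2.3571

(3.4167, 0.4000, 2.3571)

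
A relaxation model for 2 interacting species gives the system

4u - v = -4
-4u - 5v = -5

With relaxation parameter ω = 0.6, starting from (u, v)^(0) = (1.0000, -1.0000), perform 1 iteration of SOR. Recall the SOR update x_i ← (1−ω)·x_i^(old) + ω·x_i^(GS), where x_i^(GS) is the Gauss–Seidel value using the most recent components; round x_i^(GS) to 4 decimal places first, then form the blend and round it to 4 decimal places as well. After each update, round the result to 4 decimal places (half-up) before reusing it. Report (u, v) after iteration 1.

Iteration 1:
  u: GS value = (-4 - (-1)·-1.0000) / (4) = -1.2500;  u ← (1−ω)·1.0000 + ω·-1.2500 = -0.3500
  v: GS value = (-5 - (-4)·-0.3500) / (-5) = 1.2800;  v ← (1−ω)·-1.0000 + ω·1.2800 = 0.3680

(-0.3500, 0.3680)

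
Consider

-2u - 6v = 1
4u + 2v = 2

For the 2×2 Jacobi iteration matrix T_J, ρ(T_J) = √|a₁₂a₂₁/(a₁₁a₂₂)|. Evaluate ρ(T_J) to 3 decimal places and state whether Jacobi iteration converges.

2.449

a₁₂a₂₁/(a₁₁a₂₂) = (-6)·(4) / ((-2)·(2)) = 6.000000
ρ = √|6.000000| = √6.000000 = 2.449
ρ > 1, so Jacobi diverges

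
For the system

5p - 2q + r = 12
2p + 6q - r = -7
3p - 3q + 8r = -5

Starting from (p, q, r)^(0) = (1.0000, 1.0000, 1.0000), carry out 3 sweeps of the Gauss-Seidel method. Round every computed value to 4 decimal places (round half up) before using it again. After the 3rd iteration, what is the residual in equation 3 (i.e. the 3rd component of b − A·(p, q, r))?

Iteration 1:
  p = (12 - (-2)·1.0000 - (1)·1.0000) / (5) = 2.6000
  q = (-7 - (2)·2.6000 - (-1)·1.0000) / (6) = -1.8667
  r = (-5 - (3)·2.6000 - (-3)·-1.8667) / (8) = -2.3000
Iteration 2:
  p = (12 - (-2)·-1.8667 - (1)·-2.3000) / (5) = 2.1133
  q = (-7 - (2)·2.1133 - (-1)·-2.3000) / (6) = -2.2544
  r = (-5 - (3)·2.1133 - (-3)·-2.2544) / (8) = -2.2629
Iteration 3:
  p = (12 - (-2)·-2.2544 - (1)·-2.2629) / (5) = 1.9508
  q = (-7 - (2)·1.9508 - (-1)·-2.2629) / (6) = -2.1941
  r = (-5 - (3)·1.9508 - (-3)·-2.1941) / (8) = -2.1793
Residual b − A·x = (0.0371, 0.0837, -0.0003)

-0.0003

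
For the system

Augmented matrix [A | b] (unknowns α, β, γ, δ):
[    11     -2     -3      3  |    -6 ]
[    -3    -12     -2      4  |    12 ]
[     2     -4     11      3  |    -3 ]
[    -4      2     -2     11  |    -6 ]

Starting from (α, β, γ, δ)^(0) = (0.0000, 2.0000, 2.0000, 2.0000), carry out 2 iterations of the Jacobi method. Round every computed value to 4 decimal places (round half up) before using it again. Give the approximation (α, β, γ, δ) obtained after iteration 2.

Iteration 1:
  α = (-6 - (-2)·2.0000 - (-3)·2.0000 - (3)·2.0000) / (11) = -0.1818
  β = (12 - (-3)·0.0000 - (-2)·2.0000 - (4)·2.0000) / (-12) = -0.6667
  γ = (-3 - (2)·0.0000 - (-4)·2.0000 - (3)·2.0000) / (11) = -0.0909
  δ = (-6 - (-4)·0.0000 - (2)·2.0000 - (-2)·2.0000) / (11) = -0.5455
Iteration 2:
  α = (-6 - (-2)·-0.6667 - (-3)·-0.0909 - (3)·-0.5455) / (11) = -0.5427
  β = (12 - (-3)·-0.1818 - (-2)·-0.0909 - (4)·-0.5455) / (-12) = -1.1212
  γ = (-3 - (2)·-0.1818 - (-4)·-0.6667 - (3)·-0.5455) / (11) = -0.3333
  δ = (-6 - (-4)·-0.1818 - (2)·-0.6667 - (-2)·-0.0909) / (11) = -0.5069

(-0.5427, -1.1212, -0.3333, -0.5069)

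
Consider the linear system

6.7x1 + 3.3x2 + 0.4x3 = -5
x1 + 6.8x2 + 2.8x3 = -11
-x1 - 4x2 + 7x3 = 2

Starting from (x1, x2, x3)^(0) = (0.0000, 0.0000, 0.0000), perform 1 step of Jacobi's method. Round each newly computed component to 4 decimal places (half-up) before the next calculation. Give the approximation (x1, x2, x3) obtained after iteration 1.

(-0.7463, -1.6176, 0.2857)

Iteration 1:
  x1 = (-5 - (3.3)·0.0000 - (0.4)·0.0000) / (6.7) = -0.7463
  x2 = (-11 - (1)·0.0000 - (2.8)·0.0000) / (6.8) = -1.6176
  x3 = (2 - (-1)·0.0000 - (-4)·0.0000) / (7) = 0.2857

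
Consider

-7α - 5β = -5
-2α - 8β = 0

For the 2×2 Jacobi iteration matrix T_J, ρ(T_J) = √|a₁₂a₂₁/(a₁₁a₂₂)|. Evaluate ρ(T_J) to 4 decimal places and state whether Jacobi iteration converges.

0.4226

a₁₂a₂₁/(a₁₁a₂₂) = (-5)·(-2) / ((-7)·(-8)) = 0.178571
ρ = √|0.178571| = √0.178571 = 0.4226
ρ < 1, so Jacobi converges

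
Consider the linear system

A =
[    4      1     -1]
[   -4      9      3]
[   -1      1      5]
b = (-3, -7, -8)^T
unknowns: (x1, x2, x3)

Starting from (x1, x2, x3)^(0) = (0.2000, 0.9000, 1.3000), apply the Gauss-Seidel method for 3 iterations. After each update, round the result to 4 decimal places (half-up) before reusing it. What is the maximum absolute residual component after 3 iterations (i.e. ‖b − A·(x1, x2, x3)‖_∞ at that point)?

0.1269

Iteration 1:
  x1 = (-3 - (1)·0.9000 - (-1)·1.3000) / (4) = -0.6500
  x2 = (-7 - (-4)·-0.6500 - (3)·1.3000) / (9) = -1.5000
  x3 = (-8 - (-1)·-0.6500 - (1)·-1.5000) / (5) = -1.4300
Iteration 2:
  x1 = (-3 - (1)·-1.5000 - (-1)·-1.4300) / (4) = -0.7325
  x2 = (-7 - (-4)·-0.7325 - (3)·-1.4300) / (9) = -0.6267
  x3 = (-8 - (-1)·-0.7325 - (1)·-0.6267) / (5) = -1.6212
Iteration 3:
  x1 = (-3 - (1)·-0.6267 - (-1)·-1.6212) / (4) = -0.9986
  x2 = (-7 - (-4)·-0.9986 - (3)·-1.6212) / (9) = -0.6812
  x3 = (-8 - (-1)·-0.9986 - (1)·-0.6812) / (5) = -1.6635
Residual b − A·x = (0.0121, 0.1269, 0.0001); ∞-norm = 0.1269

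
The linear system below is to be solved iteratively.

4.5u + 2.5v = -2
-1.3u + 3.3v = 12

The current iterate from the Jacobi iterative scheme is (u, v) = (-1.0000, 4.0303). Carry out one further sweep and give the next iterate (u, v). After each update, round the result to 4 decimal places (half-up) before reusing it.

(-2.6835, 3.2424)

One sweep:
  u = (-2 - (2.5)·4.0303) / (4.5) = -2.6835
  v = (12 - (-1.3)·-1.0000) / (3.3) = 3.2424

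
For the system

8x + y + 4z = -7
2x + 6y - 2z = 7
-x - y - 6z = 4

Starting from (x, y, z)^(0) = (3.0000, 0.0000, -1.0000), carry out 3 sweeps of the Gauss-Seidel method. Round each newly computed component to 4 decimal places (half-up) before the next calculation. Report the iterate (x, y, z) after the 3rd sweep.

Iteration 1:
  x = (-7 - (1)·0.0000 - (4)·-1.0000) / (8) = -0.3750
  y = (7 - (2)·-0.3750 - (-2)·-1.0000) / (6) = 0.9583
  z = (4 - (-1)·-0.3750 - (-1)·0.9583) / (-6) = -0.7639
Iteration 2:
  x = (-7 - (1)·0.9583 - (4)·-0.7639) / (8) = -0.6128
  y = (7 - (2)·-0.6128 - (-2)·-0.7639) / (6) = 1.1163
  z = (4 - (-1)·-0.6128 - (-1)·1.1163) / (-6) = -0.7506
Iteration 3:
  x = (-7 - (1)·1.1163 - (4)·-0.7506) / (8) = -0.6392
  y = (7 - (2)·-0.6392 - (-2)·-0.7506) / (6) = 1.1295
  z = (4 - (-1)·-0.6392 - (-1)·1.1295) / (-6) = -0.7484

(-0.6392, 1.1295, -0.7484)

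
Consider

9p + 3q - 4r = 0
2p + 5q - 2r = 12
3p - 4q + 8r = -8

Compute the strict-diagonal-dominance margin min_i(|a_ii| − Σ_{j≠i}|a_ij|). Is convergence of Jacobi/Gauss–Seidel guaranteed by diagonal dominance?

1

row 1: |9| − (3+4) = 2
row 2: |5| − (2+2) = 1
row 3: |8| − (3+4) = 1
minimum over rows = 1 → strictly diagonally dominant (convergence guaranteed)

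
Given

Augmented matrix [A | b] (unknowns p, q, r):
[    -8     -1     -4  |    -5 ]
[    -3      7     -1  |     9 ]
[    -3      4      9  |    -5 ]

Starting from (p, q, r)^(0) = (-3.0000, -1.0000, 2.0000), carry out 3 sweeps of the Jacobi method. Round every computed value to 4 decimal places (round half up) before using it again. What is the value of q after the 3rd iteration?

Iteration 1:
  p = (-5 - (-1)·-1.0000 - (-4)·2.0000) / (-8) = -0.2500
  q = (9 - (-3)·-3.0000 - (-1)·2.0000) / (7) = 0.2857
  r = (-5 - (-3)·-3.0000 - (4)·-1.0000) / (9) = -1.1111
Iteration 2:
  p = (-5 - (-1)·0.2857 - (-4)·-1.1111) / (-8) = 1.1448
  q = (9 - (-3)·-0.2500 - (-1)·-1.1111) / (7) = 1.0198
  r = (-5 - (-3)·-0.2500 - (4)·0.2857) / (9) = -0.7659
Iteration 3:
  p = (-5 - (-1)·1.0198 - (-4)·-0.7659) / (-8) = 0.8805
  q = (9 - (-3)·1.1448 - (-1)·-0.7659) / (7) = 1.6669
  r = (-5 - (-3)·1.1448 - (4)·1.0198) / (9) = -0.6272

1.6669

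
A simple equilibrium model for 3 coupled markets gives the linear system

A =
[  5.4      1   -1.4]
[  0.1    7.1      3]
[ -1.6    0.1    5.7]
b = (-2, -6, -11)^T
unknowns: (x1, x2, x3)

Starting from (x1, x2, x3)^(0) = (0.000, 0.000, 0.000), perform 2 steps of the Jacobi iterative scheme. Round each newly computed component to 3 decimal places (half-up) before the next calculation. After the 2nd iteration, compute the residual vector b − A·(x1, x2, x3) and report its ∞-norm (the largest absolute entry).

Iteration 1:
  x1 = (-2 - (1)·0.000 - (-1.4)·0.000) / (5.4) = -0.370
  x2 = (-6 - (0.1)·0.000 - (3)·0.000) / (7.1) = -0.845
  x3 = (-11 - (-1.6)·0.000 - (0.1)·0.000) / (5.7) = -1.930
Iteration 2:
  x1 = (-2 - (1)·-0.845 - (-1.4)·-1.930) / (5.4) = -0.714
  x2 = (-6 - (0.1)·-0.370 - (3)·-1.930) / (7.1) = -0.024
  x3 = (-11 - (-1.6)·-0.370 - (0.1)·-0.845) / (5.7) = -2.019
Residual b − A·x = (-0.947, 0.299, -0.632); ∞-norm = 0.947

0.947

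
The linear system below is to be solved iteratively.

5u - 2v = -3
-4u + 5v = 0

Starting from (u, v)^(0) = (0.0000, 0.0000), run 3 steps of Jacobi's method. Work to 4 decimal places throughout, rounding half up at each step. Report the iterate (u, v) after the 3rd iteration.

(-0.7920, -0.4800)

Iteration 1:
  u = (-3 - (-2)·0.0000) / (5) = -0.6000
  v = (0 - (-4)·0.0000) / (5) = 0.0000
Iteration 2:
  u = (-3 - (-2)·0.0000) / (5) = -0.6000
  v = (0 - (-4)·-0.6000) / (5) = -0.4800
Iteration 3:
  u = (-3 - (-2)·-0.4800) / (5) = -0.7920
  v = (0 - (-4)·-0.6000) / (5) = -0.4800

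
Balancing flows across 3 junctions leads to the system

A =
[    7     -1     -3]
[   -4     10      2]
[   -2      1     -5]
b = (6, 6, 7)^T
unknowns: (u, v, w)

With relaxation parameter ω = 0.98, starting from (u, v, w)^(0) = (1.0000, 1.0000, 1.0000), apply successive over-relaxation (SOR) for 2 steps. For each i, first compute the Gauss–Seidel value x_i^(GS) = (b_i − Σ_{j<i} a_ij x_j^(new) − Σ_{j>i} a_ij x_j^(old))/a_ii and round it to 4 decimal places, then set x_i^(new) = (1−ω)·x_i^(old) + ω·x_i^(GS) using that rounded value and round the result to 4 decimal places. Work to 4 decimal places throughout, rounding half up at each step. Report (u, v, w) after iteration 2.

Iteration 1:
  u: GS value = (6 - (-1)·1.0000 - (-3)·1.0000) / (7) = 1.4286;  u ← (1−ω)·1.0000 + ω·1.4286 = 1.4200
  v: GS value = (6 - (-4)·1.4200 - (2)·1.0000) / (10) = 0.9680;  v ← (1−ω)·1.0000 + ω·0.9680 = 0.9686
  w: GS value = (7 - (-2)·1.4200 - (1)·0.9686) / (-5) = -1.7743;  w ← (1−ω)·1.0000 + ω·-1.7743 = -1.7188
Iteration 2:
  u: GS value = (6 - (-1)·0.9686 - (-3)·-1.7188) / (7) = 0.2589;  u ← (1−ω)·1.4200 + ω·0.2589 = 0.2821
  v: GS value = (6 - (-4)·0.2821 - (2)·-1.7188) / (10) = 1.0566;  v ← (1−ω)·0.9686 + ω·1.0566 = 1.0548
  w: GS value = (7 - (-2)·0.2821 - (1)·1.0548) / (-5) = -1.3019;  w ← (1−ω)·-1.7188 + ω·-1.3019 = -1.3102

(0.2821, 1.0548, -1.3102)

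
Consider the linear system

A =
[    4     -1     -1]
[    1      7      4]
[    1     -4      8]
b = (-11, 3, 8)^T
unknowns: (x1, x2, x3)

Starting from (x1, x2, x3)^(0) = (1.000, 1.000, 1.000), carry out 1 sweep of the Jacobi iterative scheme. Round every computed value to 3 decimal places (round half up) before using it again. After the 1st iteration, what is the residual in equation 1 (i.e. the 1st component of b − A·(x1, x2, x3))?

Iteration 1:
  x1 = (-11 - (-1)·1.000 - (-1)·1.000) / (4) = -2.250
  x2 = (3 - (1)·1.000 - (4)·1.000) / (7) = -0.286
  x3 = (8 - (1)·1.000 - (-4)·1.000) / (8) = 1.375
Residual b − A·x = (-0.911, 1.752, -1.894)

-0.911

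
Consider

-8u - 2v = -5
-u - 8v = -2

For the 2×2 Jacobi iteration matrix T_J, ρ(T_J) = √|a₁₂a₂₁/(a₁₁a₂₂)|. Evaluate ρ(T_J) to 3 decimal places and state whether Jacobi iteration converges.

0.177

a₁₂a₂₁/(a₁₁a₂₂) = (-2)·(-1) / ((-8)·(-8)) = 0.031250
ρ = √|0.031250| = √0.031250 = 0.177
ρ < 1, so Jacobi converges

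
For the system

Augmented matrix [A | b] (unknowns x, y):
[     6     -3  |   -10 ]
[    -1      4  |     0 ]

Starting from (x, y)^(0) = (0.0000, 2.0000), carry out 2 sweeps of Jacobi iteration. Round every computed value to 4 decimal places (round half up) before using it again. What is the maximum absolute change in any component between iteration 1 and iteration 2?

1.0000

Iteration 1:
  x = (-10 - (-3)·2.0000) / (6) = -0.6667
  y = (0 - (-1)·0.0000) / (4) = 0.0000
Iteration 2:
  x = (-10 - (-3)·0.0000) / (6) = -1.6667
  y = (0 - (-1)·-0.6667) / (4) = -0.1667
Change: (-1.0000, -0.1667) → max |·| = 1.0000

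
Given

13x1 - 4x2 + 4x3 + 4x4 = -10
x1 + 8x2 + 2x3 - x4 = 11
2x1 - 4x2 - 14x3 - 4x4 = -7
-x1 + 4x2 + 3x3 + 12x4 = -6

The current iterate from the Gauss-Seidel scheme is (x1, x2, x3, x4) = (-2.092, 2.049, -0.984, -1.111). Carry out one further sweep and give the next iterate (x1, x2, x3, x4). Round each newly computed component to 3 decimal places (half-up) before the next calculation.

One sweep:
  x1 = (-10 - (-4)·2.049 - (4)·-0.984 - (4)·-1.111) / (13) = 0.506
  x2 = (11 - (1)·0.506 - (2)·-0.984 - (-1)·-1.111) / (8) = 1.419
  x3 = (-7 - (2)·0.506 - (-4)·1.419 - (-4)·-1.111) / (-14) = 0.484
  x4 = (-6 - (-1)·0.506 - (4)·1.419 - (3)·0.484) / (12) = -1.052

(0.506, 1.419, 0.484, -1.052)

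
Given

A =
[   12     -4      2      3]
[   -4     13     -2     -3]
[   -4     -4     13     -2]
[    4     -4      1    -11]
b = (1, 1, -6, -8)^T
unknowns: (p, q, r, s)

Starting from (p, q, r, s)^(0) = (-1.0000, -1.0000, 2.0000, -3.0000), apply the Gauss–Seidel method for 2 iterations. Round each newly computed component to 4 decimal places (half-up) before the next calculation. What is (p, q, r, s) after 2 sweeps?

Iteration 1:
  p = (1 - (-4)·-1.0000 - (2)·2.0000 - (3)·-3.0000) / (12) = 0.1667
  q = (1 - (-4)·0.1667 - (-2)·2.0000 - (-3)·-3.0000) / (13) = -0.2564
  r = (-6 - (-4)·0.1667 - (-4)·-0.2564 - (-2)·-3.0000) / (13) = -0.9507
  s = (-8 - (4)·0.1667 - (-4)·-0.2564 - (1)·-0.9507) / (-11) = 0.7947
Iteration 2:
  p = (1 - (-4)·-0.2564 - (2)·-0.9507 - (3)·0.7947) / (12) = -0.0424
  q = (1 - (-4)·-0.0424 - (-2)·-0.9507 - (-3)·0.7947) / (13) = 0.1010
  r = (-6 - (-4)·-0.0424 - (-4)·0.1010 - (-2)·0.7947) / (13) = -0.3212
  s = (-8 - (4)·-0.0424 - (-4)·0.1010 - (1)·-0.3212) / (-11) = 0.6459

(-0.0424, 0.1010, -0.3212, 0.6459)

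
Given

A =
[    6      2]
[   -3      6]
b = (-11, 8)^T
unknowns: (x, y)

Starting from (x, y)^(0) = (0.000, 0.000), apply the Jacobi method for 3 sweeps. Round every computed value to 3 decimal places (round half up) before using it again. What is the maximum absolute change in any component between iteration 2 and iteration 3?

Iteration 1:
  x = (-11 - (2)·0.000) / (6) = -1.833
  y = (8 - (-3)·0.000) / (6) = 1.333
Iteration 2:
  x = (-11 - (2)·1.333) / (6) = -2.278
  y = (8 - (-3)·-1.833) / (6) = 0.417
Iteration 3:
  x = (-11 - (2)·0.417) / (6) = -1.972
  y = (8 - (-3)·-2.278) / (6) = 0.194
Change: (0.306, -0.223) → max |·| = 0.306

0.306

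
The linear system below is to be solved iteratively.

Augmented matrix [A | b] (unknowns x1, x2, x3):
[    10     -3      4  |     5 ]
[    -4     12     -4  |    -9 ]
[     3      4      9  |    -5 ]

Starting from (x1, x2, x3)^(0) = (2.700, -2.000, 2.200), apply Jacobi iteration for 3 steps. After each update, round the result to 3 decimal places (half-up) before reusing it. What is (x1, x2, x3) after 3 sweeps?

(0.369, -0.626, -0.324)

Iteration 1:
  x1 = (5 - (-3)·-2.000 - (4)·2.200) / (10) = -0.980
  x2 = (-9 - (-4)·2.700 - (-4)·2.200) / (12) = 0.883
  x3 = (-5 - (3)·2.700 - (4)·-2.000) / (9) = -0.567
Iteration 2:
  x1 = (5 - (-3)·0.883 - (4)·-0.567) / (10) = 0.992
  x2 = (-9 - (-4)·-0.980 - (-4)·-0.567) / (12) = -1.266
  x3 = (-5 - (3)·-0.980 - (4)·0.883) / (9) = -0.621
Iteration 3:
  x1 = (5 - (-3)·-1.266 - (4)·-0.621) / (10) = 0.369
  x2 = (-9 - (-4)·0.992 - (-4)·-0.621) / (12) = -0.626
  x3 = (-5 - (3)·0.992 - (4)·-1.266) / (9) = -0.324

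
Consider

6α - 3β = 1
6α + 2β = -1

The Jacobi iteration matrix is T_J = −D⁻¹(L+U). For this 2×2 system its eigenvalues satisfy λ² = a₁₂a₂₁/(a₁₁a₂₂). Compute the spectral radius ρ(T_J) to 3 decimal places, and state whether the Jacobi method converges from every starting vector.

1.225

a₁₂a₂₁/(a₁₁a₂₂) = (-3)·(6) / ((6)·(2)) = -1.500000
ρ = √|-1.500000| = √1.500000 = 1.225
ρ > 1, so Jacobi diverges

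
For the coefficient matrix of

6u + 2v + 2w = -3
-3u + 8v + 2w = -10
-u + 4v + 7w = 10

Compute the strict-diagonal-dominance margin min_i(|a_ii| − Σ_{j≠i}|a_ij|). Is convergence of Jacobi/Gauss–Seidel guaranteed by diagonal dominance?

row 1: |6| − (2+2) = 2
row 2: |8| − (3+2) = 3
row 3: |7| − (1+4) = 2
minimum over rows = 2 → strictly diagonally dominant (convergence guaranteed)

2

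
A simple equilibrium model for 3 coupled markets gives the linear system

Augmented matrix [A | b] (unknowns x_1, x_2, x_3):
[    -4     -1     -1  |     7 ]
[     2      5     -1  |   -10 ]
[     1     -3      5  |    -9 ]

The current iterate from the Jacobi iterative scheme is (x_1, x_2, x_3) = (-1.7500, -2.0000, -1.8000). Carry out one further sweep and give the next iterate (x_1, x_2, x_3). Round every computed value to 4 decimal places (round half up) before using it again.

(-0.8000, -1.6600, -2.6500)

One sweep:
  x_1 = (7 - (-1)·-2.0000 - (-1)·-1.8000) / (-4) = -0.8000
  x_2 = (-10 - (2)·-1.7500 - (-1)·-1.8000) / (5) = -1.6600
  x_3 = (-9 - (1)·-1.7500 - (-3)·-2.0000) / (5) = -2.6500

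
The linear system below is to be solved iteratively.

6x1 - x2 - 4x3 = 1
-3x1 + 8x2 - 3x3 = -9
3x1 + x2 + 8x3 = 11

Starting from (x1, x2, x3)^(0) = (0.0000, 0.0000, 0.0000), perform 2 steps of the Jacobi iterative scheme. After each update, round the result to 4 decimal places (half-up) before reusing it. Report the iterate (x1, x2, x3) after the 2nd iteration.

Iteration 1:
  x1 = (1 - (-1)·0.0000 - (-4)·0.0000) / (6) = 0.1667
  x2 = (-9 - (-3)·0.0000 - (-3)·0.0000) / (8) = -1.1250
  x3 = (11 - (3)·0.0000 - (1)·0.0000) / (8) = 1.3750
Iteration 2:
  x1 = (1 - (-1)·-1.1250 - (-4)·1.3750) / (6) = 0.8958
  x2 = (-9 - (-3)·0.1667 - (-3)·1.3750) / (8) = -0.5469
  x3 = (11 - (3)·0.1667 - (1)·-1.1250) / (8) = 1.4531

(0.8958, -0.5469, 1.4531)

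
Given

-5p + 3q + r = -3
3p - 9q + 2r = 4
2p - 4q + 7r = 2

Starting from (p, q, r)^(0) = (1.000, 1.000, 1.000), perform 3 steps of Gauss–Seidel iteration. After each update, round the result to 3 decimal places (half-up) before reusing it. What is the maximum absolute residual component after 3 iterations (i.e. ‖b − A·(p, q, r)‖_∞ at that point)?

0.293

Iteration 1:
  p = (-3 - (3)·1.000 - (1)·1.000) / (-5) = 1.400
  q = (4 - (3)·1.400 - (2)·1.000) / (-9) = 0.244
  r = (2 - (2)·1.400 - (-4)·0.244) / (7) = 0.025
Iteration 2:
  p = (-3 - (3)·0.244 - (1)·0.025) / (-5) = 0.751
  q = (4 - (3)·0.751 - (2)·0.025) / (-9) = -0.189
  r = (2 - (2)·0.751 - (-4)·-0.189) / (7) = -0.037
Iteration 3:
  p = (-3 - (3)·-0.189 - (1)·-0.037) / (-5) = 0.479
  q = (4 - (3)·0.479 - (2)·-0.037) / (-9) = -0.293
  r = (2 - (2)·0.479 - (-4)·-0.293) / (7) = -0.019
Residual b − A·x = (0.293, -0.036, 0.003); ∞-norm = 0.293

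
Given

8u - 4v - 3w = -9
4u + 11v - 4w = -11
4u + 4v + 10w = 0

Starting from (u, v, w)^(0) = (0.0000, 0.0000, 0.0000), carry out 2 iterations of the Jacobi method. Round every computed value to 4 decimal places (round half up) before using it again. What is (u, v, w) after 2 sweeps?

Iteration 1:
  u = (-9 - (-4)·0.0000 - (-3)·0.0000) / (8) = -1.1250
  v = (-11 - (4)·0.0000 - (-4)·0.0000) / (11) = -1.0000
  w = (0 - (4)·0.0000 - (4)·0.0000) / (10) = 0.0000
Iteration 2:
  u = (-9 - (-4)·-1.0000 - (-3)·0.0000) / (8) = -1.6250
  v = (-11 - (4)·-1.1250 - (-4)·0.0000) / (11) = -0.5909
  w = (0 - (4)·-1.1250 - (4)·-1.0000) / (10) = 0.8500

(-1.6250, -0.5909, 0.8500)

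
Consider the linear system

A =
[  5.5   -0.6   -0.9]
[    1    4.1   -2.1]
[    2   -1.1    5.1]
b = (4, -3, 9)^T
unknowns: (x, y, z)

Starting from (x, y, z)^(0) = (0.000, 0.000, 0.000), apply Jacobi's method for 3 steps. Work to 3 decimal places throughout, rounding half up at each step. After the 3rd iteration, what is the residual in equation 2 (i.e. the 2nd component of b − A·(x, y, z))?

0.151

Iteration 1:
  x = (4 - (-0.6)·0.000 - (-0.9)·0.000) / (5.5) = 0.727
  y = (-3 - (1)·0.000 - (-2.1)·0.000) / (4.1) = -0.732
  z = (9 - (2)·0.000 - (-1.1)·0.000) / (5.1) = 1.765
Iteration 2:
  x = (4 - (-0.6)·-0.732 - (-0.9)·1.765) / (5.5) = 0.936
  y = (-3 - (1)·0.727 - (-2.1)·1.765) / (4.1) = -0.005
  z = (9 - (2)·0.727 - (-1.1)·-0.732) / (5.1) = 1.322
Iteration 3:
  x = (4 - (-0.6)·-0.005 - (-0.9)·1.322) / (5.5) = 0.943
  y = (-3 - (1)·0.936 - (-2.1)·1.322) / (4.1) = -0.283
  z = (9 - (2)·0.936 - (-1.1)·-0.005) / (5.1) = 1.397
Residual b − A·x = (-0.099, 0.151, -0.322)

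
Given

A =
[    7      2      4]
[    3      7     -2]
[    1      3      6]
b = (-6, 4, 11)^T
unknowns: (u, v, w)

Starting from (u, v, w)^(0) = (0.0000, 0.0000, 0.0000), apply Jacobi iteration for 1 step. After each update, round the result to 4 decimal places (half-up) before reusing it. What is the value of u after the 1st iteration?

-0.8571

Iteration 1:
  u = (-6 - (2)·0.0000 - (4)·0.0000) / (7) = -0.8571
  v = (4 - (3)·0.0000 - (-2)·0.0000) / (7) = 0.5714
  w = (11 - (1)·0.0000 - (3)·0.0000) / (6) = 1.8333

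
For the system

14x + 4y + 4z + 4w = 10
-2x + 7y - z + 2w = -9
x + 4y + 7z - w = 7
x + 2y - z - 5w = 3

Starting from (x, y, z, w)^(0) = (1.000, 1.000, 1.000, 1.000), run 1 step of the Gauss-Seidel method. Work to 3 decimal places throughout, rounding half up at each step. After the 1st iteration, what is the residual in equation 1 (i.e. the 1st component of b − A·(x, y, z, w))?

Iteration 1:
  x = (10 - (4)·1.000 - (4)·1.000 - (4)·1.000) / (14) = -0.143
  y = (-9 - (-2)·-0.143 - (-1)·1.000 - (2)·1.000) / (7) = -1.469
  z = (7 - (1)·-0.143 - (4)·-1.469 - (-1)·1.000) / (7) = 2.003
  w = (3 - (1)·-0.143 - (2)·-1.469 - (-1)·2.003) / (-5) = -1.617
Residual b − A·x = (16.334, 6.234, -2.619, -0.001)

16.334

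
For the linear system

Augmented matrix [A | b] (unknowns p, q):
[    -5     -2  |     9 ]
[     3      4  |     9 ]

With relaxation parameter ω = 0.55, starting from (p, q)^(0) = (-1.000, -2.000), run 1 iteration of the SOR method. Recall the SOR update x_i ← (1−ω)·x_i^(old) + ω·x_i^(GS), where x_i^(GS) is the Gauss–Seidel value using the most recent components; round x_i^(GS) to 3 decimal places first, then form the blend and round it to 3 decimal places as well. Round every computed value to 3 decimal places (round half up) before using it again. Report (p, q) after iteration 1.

(-1.000, 0.750)

Iteration 1:
  p: GS value = (9 - (-2)·-2.000) / (-5) = -1.000;  p ← (1−ω)·-1.000 + ω·-1.000 = -1.000
  q: GS value = (9 - (3)·-1.000) / (4) = 3.000;  q ← (1−ω)·-2.000 + ω·3.000 = 0.750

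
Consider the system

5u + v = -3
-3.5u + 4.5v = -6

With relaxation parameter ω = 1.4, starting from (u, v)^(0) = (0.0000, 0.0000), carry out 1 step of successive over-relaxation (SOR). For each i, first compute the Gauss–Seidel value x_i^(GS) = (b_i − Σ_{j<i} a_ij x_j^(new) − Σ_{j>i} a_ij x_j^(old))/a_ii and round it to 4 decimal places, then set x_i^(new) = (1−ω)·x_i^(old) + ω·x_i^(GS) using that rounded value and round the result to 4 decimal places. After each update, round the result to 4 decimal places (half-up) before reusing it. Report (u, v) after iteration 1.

Iteration 1:
  u: GS value = (-3 - (1)·0.0000) / (5) = -0.6000;  u ← (1−ω)·0.0000 + ω·-0.6000 = -0.8400
  v: GS value = (-6 - (-3.5)·-0.8400) / (4.5) = -1.9867;  v ← (1−ω)·0.0000 + ω·-1.9867 = -2.7814

(-0.8400, -2.7814)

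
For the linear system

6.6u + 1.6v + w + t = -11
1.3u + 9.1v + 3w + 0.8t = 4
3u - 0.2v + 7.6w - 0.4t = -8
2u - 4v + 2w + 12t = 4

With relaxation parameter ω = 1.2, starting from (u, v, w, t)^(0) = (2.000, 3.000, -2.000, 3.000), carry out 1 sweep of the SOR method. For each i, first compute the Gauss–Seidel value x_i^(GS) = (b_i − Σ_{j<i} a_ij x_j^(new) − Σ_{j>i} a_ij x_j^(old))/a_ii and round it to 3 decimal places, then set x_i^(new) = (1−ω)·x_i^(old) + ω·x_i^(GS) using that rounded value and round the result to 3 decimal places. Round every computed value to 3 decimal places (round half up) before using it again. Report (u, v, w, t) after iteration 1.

(-3.454, 0.995, 0.994, 0.690)

Iteration 1:
  u: GS value = (-11 - (1.6)·3.000 - (1)·-2.000 - (1)·3.000) / (6.6) = -2.545;  u ← (1−ω)·2.000 + ω·-2.545 = -3.454
  v: GS value = (4 - (1.3)·-3.454 - (3)·-2.000 - (0.8)·3.000) / (9.1) = 1.329;  v ← (1−ω)·3.000 + ω·1.329 = 0.995
  w: GS value = (-8 - (3)·-3.454 - (-0.2)·0.995 - (-0.4)·3.000) / (7.6) = 0.495;  w ← (1−ω)·-2.000 + ω·0.495 = 0.994
  t: GS value = (4 - (2)·-3.454 - (-4)·0.995 - (2)·0.994) / (12) = 1.075;  t ← (1−ω)·3.000 + ω·1.075 = 0.690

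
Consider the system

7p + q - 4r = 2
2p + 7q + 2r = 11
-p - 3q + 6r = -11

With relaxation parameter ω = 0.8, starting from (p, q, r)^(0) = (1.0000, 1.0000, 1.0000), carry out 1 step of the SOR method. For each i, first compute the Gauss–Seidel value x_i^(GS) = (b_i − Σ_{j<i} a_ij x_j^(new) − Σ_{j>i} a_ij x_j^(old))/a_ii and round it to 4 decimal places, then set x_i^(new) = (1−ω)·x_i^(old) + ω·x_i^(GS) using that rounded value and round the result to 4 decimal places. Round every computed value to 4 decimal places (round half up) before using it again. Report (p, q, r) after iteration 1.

(0.7714, 1.0522, -0.7430)

Iteration 1:
  p: GS value = (2 - (1)·1.0000 - (-4)·1.0000) / (7) = 0.7143;  p ← (1−ω)·1.0000 + ω·0.7143 = 0.7714
  q: GS value = (11 - (2)·0.7714 - (2)·1.0000) / (7) = 1.0653;  q ← (1−ω)·1.0000 + ω·1.0653 = 1.0522
  r: GS value = (-11 - (-1)·0.7714 - (-3)·1.0522) / (6) = -1.1787;  r ← (1−ω)·1.0000 + ω·-1.1787 = -0.7430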